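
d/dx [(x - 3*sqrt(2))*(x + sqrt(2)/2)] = 2*x - 5*sqrt(2)/2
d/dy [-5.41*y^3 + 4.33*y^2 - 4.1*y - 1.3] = -16.23*y^2 + 8.66*y - 4.1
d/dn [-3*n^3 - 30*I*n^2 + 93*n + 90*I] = -9*n^2 - 60*I*n + 93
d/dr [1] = 0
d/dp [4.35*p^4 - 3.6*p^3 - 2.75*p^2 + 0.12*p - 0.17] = 17.4*p^3 - 10.8*p^2 - 5.5*p + 0.12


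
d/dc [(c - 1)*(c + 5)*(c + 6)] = 3*c^2 + 20*c + 19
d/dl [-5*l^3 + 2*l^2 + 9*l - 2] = -15*l^2 + 4*l + 9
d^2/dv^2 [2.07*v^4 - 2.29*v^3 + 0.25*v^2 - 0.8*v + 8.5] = 24.84*v^2 - 13.74*v + 0.5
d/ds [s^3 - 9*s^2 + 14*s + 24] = 3*s^2 - 18*s + 14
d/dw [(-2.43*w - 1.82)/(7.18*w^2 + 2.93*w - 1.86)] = (17.4474*w^2 + 26.1352*w + 9.8524)/(51.5524*w^4 + 42.0748*w^3 - 18.1247*w^2 - 10.8996*w + 3.4596)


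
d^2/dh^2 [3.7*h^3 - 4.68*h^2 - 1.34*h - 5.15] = 22.2*h - 9.36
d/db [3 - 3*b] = -3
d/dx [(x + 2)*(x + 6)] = 2*x + 8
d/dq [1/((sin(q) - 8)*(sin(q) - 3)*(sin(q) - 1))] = (-3*sin(q)^2 + 24*sin(q) - 35)*cos(q)/((sin(q) - 8)^2*(sin(q) - 3)^2*(sin(q) - 1)^2)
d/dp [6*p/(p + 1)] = 6/(p + 1)^2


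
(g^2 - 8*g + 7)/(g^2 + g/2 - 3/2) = 2*(g - 7)/(2*g + 3)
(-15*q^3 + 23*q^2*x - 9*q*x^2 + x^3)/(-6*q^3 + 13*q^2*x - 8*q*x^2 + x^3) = (15*q^2 - 8*q*x + x^2)/(6*q^2 - 7*q*x + x^2)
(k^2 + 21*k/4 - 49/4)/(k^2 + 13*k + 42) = (k - 7/4)/(k + 6)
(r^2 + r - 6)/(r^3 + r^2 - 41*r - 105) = (r - 2)/(r^2 - 2*r - 35)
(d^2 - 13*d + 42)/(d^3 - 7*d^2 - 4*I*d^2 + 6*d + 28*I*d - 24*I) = (d - 7)/(d^2 - d*(1 + 4*I) + 4*I)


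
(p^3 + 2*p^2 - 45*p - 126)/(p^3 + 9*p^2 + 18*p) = (p - 7)/p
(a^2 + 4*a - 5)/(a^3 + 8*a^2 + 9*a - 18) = (a + 5)/(a^2 + 9*a + 18)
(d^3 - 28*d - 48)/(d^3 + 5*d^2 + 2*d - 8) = (d - 6)/(d - 1)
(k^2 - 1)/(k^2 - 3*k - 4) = (k - 1)/(k - 4)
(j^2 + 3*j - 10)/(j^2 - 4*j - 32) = (-j^2 - 3*j + 10)/(-j^2 + 4*j + 32)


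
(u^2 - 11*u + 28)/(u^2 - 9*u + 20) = (u - 7)/(u - 5)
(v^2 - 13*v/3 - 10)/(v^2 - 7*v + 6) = (v + 5/3)/(v - 1)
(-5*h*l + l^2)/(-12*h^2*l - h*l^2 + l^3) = (5*h - l)/(12*h^2 + h*l - l^2)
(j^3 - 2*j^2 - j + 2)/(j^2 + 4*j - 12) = (j^2 - 1)/(j + 6)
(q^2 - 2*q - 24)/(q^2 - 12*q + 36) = (q + 4)/(q - 6)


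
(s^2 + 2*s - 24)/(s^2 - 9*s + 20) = (s + 6)/(s - 5)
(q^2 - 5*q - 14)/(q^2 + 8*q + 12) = (q - 7)/(q + 6)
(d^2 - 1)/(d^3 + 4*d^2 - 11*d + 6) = (d + 1)/(d^2 + 5*d - 6)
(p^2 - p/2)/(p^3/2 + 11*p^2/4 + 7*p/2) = 2*(2*p - 1)/(2*p^2 + 11*p + 14)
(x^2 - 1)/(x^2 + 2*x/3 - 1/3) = 3*(x - 1)/(3*x - 1)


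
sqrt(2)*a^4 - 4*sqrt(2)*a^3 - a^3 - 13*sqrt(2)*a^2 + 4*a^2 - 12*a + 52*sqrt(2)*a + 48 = (a - 4)*(a - 3*sqrt(2))*(a + 2*sqrt(2))*(sqrt(2)*a + 1)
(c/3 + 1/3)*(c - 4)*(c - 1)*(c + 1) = c^4/3 - c^3 - 5*c^2/3 + c + 4/3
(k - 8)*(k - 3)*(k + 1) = k^3 - 10*k^2 + 13*k + 24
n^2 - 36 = (n - 6)*(n + 6)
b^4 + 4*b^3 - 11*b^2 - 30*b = b*(b - 3)*(b + 2)*(b + 5)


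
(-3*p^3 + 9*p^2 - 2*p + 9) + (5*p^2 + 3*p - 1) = -3*p^3 + 14*p^2 + p + 8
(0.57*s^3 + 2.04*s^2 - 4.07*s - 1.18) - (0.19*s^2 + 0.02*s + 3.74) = 0.57*s^3 + 1.85*s^2 - 4.09*s - 4.92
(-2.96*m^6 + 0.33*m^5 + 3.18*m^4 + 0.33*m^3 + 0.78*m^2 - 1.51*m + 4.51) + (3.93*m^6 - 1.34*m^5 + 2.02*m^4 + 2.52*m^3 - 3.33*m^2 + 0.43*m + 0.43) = 0.97*m^6 - 1.01*m^5 + 5.2*m^4 + 2.85*m^3 - 2.55*m^2 - 1.08*m + 4.94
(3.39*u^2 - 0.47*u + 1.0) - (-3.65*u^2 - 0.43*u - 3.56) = 7.04*u^2 - 0.04*u + 4.56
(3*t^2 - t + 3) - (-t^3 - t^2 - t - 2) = t^3 + 4*t^2 + 5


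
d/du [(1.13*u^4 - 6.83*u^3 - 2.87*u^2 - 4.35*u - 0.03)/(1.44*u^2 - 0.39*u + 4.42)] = (3.2544*u^5 - 11.1573*u^4 + 25.3058*u^3 - 83.1825*u^2 - 25.2844*u - 19.2387)/(2.0736*u^4 - 1.1232*u^3 + 12.8817*u^2 - 3.4476*u + 19.5364)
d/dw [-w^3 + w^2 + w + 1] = -3*w^2 + 2*w + 1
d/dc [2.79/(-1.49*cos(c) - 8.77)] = -4.1571*sin(c)/(1.49*cos(c) + 8.77)^2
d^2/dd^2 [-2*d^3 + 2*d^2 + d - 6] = 4 - 12*d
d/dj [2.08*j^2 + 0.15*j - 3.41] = 4.16*j + 0.15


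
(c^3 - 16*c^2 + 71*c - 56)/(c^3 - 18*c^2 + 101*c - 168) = (c - 1)/(c - 3)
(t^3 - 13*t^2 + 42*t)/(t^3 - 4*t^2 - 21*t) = (t - 6)/(t + 3)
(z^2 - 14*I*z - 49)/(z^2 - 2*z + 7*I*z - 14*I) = (z^2 - 14*I*z - 49)/(z^2 + z*(-2 + 7*I) - 14*I)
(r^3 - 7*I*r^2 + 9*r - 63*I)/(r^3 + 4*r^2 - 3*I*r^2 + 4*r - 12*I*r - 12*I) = (r^2 - 4*I*r + 21)/(r^2 + 4*r + 4)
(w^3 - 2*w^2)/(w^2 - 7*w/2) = 2*w*(w - 2)/(2*w - 7)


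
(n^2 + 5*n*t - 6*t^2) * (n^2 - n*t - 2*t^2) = n^4 + 4*n^3*t - 13*n^2*t^2 - 4*n*t^3 + 12*t^4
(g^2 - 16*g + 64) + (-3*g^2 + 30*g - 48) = -2*g^2 + 14*g + 16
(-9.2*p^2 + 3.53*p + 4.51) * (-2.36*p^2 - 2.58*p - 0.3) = 21.712*p^4 + 15.4052*p^3 - 16.991*p^2 - 12.6948*p - 1.353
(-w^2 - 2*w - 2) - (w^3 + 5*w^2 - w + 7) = -w^3 - 6*w^2 - w - 9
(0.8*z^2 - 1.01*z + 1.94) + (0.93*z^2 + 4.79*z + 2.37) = 1.73*z^2 + 3.78*z + 4.31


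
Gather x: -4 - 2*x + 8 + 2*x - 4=0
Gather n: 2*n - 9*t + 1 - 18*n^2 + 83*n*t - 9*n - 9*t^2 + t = -18*n^2 + n*(83*t - 7) - 9*t^2 - 8*t + 1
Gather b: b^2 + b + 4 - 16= b^2 + b - 12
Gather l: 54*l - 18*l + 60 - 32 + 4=36*l + 32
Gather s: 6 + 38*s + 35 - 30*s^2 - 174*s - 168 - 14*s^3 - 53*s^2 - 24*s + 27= -14*s^3 - 83*s^2 - 160*s - 100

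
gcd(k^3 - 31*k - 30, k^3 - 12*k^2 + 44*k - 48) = k - 6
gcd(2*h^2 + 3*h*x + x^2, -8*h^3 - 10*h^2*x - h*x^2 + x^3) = 2*h^2 + 3*h*x + x^2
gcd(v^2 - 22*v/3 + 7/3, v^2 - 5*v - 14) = v - 7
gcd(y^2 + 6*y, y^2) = y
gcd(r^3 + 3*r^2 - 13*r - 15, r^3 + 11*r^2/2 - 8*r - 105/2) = r^2 + 2*r - 15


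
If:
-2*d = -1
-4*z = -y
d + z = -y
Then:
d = 1/2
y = -2/5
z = -1/10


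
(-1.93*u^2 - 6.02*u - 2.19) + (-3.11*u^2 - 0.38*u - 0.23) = -5.04*u^2 - 6.4*u - 2.42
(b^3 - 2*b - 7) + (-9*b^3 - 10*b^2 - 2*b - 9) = -8*b^3 - 10*b^2 - 4*b - 16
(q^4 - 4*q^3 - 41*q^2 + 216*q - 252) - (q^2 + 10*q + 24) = q^4 - 4*q^3 - 42*q^2 + 206*q - 276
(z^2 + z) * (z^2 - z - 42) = z^4 - 43*z^2 - 42*z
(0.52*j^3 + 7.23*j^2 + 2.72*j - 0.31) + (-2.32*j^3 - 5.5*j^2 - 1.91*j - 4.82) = -1.8*j^3 + 1.73*j^2 + 0.81*j - 5.13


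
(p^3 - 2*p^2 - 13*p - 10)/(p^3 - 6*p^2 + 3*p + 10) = (p + 2)/(p - 2)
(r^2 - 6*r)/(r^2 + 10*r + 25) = r*(r - 6)/(r^2 + 10*r + 25)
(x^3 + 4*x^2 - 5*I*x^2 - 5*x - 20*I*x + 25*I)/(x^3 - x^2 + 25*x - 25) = (x + 5)/(x + 5*I)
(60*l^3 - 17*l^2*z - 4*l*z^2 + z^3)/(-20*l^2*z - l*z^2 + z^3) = (-3*l + z)/z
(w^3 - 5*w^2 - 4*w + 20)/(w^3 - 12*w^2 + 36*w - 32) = (w^2 - 3*w - 10)/(w^2 - 10*w + 16)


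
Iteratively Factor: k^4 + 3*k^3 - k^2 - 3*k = (k)*(k^3 + 3*k^2 - k - 3) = k*(k + 1)*(k^2 + 2*k - 3) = k*(k + 1)*(k + 3)*(k - 1)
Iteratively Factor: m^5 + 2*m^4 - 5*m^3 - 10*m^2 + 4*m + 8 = (m - 1)*(m^4 + 3*m^3 - 2*m^2 - 12*m - 8) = (m - 1)*(m + 2)*(m^3 + m^2 - 4*m - 4) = (m - 1)*(m + 2)^2*(m^2 - m - 2) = (m - 2)*(m - 1)*(m + 2)^2*(m + 1)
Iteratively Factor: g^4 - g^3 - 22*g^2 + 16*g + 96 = (g - 4)*(g^3 + 3*g^2 - 10*g - 24) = (g - 4)*(g + 4)*(g^2 - g - 6) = (g - 4)*(g + 2)*(g + 4)*(g - 3)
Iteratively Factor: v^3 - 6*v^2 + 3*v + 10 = (v + 1)*(v^2 - 7*v + 10) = (v - 5)*(v + 1)*(v - 2)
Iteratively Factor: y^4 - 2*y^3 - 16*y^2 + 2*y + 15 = (y + 1)*(y^3 - 3*y^2 - 13*y + 15) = (y - 1)*(y + 1)*(y^2 - 2*y - 15) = (y - 1)*(y + 1)*(y + 3)*(y - 5)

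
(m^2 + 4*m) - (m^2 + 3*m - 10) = m + 10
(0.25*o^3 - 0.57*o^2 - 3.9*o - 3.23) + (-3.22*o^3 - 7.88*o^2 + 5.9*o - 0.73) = -2.97*o^3 - 8.45*o^2 + 2.0*o - 3.96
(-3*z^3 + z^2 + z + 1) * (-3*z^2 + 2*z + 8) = 9*z^5 - 9*z^4 - 25*z^3 + 7*z^2 + 10*z + 8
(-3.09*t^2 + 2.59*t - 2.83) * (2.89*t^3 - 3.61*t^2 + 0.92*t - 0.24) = -8.9301*t^5 + 18.64*t^4 - 20.3714*t^3 + 13.3407*t^2 - 3.2252*t + 0.6792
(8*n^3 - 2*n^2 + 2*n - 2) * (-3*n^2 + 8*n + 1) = -24*n^5 + 70*n^4 - 14*n^3 + 20*n^2 - 14*n - 2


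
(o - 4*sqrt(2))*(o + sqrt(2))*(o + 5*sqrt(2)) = o^3 + 2*sqrt(2)*o^2 - 38*o - 40*sqrt(2)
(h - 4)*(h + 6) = h^2 + 2*h - 24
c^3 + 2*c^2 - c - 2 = (c - 1)*(c + 1)*(c + 2)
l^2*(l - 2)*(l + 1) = l^4 - l^3 - 2*l^2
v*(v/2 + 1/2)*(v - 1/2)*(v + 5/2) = v^4/2 + 3*v^3/2 + 3*v^2/8 - 5*v/8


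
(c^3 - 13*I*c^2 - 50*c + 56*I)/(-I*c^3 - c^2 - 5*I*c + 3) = (-c^3 + 13*I*c^2 + 50*c - 56*I)/(I*c^3 + c^2 + 5*I*c - 3)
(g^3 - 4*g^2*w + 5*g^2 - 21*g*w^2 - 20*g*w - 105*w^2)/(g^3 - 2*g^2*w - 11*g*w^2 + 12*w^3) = (g^2 - 7*g*w + 5*g - 35*w)/(g^2 - 5*g*w + 4*w^2)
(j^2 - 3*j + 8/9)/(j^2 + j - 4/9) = (3*j - 8)/(3*j + 4)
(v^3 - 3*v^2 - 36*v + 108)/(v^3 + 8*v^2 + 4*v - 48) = (v^2 - 9*v + 18)/(v^2 + 2*v - 8)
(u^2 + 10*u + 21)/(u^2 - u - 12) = (u + 7)/(u - 4)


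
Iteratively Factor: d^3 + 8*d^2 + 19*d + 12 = (d + 3)*(d^2 + 5*d + 4) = (d + 1)*(d + 3)*(d + 4)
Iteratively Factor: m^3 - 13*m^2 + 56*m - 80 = (m - 4)*(m^2 - 9*m + 20) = (m - 4)^2*(m - 5)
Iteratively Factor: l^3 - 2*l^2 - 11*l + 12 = (l - 1)*(l^2 - l - 12) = (l - 1)*(l + 3)*(l - 4)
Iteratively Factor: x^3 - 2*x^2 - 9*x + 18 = (x - 3)*(x^2 + x - 6) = (x - 3)*(x - 2)*(x + 3)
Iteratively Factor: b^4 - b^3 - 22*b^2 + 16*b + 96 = (b - 4)*(b^3 + 3*b^2 - 10*b - 24) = (b - 4)*(b - 3)*(b^2 + 6*b + 8) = (b - 4)*(b - 3)*(b + 2)*(b + 4)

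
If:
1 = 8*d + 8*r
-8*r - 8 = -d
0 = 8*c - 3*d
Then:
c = 3/8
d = 1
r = -7/8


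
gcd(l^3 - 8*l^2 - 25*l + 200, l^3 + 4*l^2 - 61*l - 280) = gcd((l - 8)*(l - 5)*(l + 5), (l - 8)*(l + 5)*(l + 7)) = l^2 - 3*l - 40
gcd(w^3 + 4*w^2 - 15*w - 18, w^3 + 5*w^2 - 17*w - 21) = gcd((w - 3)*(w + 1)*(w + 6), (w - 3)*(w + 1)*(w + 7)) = w^2 - 2*w - 3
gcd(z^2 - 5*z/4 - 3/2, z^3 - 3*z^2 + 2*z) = z - 2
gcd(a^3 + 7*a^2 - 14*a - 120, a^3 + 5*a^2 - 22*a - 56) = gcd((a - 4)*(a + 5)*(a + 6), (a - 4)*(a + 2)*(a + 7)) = a - 4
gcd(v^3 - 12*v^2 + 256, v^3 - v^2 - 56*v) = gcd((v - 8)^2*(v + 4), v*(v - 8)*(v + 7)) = v - 8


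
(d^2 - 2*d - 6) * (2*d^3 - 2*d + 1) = 2*d^5 - 4*d^4 - 14*d^3 + 5*d^2 + 10*d - 6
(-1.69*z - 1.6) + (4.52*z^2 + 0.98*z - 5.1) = 4.52*z^2 - 0.71*z - 6.7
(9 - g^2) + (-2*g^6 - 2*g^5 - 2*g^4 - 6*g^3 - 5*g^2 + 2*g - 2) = -2*g^6 - 2*g^5 - 2*g^4 - 6*g^3 - 6*g^2 + 2*g + 7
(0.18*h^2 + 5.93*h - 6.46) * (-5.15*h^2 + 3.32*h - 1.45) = -0.927*h^4 - 29.9419*h^3 + 52.6956*h^2 - 30.0457*h + 9.367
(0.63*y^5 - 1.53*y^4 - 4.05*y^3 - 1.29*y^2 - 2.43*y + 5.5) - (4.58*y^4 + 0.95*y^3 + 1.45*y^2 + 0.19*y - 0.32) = 0.63*y^5 - 6.11*y^4 - 5.0*y^3 - 2.74*y^2 - 2.62*y + 5.82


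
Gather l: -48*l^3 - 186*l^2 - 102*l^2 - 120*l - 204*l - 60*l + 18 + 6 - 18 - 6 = -48*l^3 - 288*l^2 - 384*l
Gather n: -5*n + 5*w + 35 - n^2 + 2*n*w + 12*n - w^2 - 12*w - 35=-n^2 + n*(2*w + 7) - w^2 - 7*w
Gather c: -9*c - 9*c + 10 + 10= 20 - 18*c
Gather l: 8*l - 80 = 8*l - 80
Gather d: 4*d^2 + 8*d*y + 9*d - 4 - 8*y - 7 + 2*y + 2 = 4*d^2 + d*(8*y + 9) - 6*y - 9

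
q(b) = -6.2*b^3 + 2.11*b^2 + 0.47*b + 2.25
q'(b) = -18.6*b^2 + 4.22*b + 0.47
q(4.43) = -493.28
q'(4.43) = -345.86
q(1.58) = -16.19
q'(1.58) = -39.30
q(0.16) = 2.35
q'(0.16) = 0.67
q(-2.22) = 79.44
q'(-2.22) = -100.57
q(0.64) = 1.79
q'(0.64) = -4.45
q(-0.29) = 2.44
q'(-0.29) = -2.32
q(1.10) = -2.93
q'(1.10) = -17.39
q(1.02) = -1.65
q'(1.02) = -14.58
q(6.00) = -1258.17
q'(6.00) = -643.81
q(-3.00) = 187.23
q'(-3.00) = -179.59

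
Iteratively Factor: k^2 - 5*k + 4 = (k - 1)*(k - 4)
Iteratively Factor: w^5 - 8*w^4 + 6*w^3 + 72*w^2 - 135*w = (w)*(w^4 - 8*w^3 + 6*w^2 + 72*w - 135) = w*(w - 3)*(w^3 - 5*w^2 - 9*w + 45) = w*(w - 3)^2*(w^2 - 2*w - 15) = w*(w - 3)^2*(w + 3)*(w - 5)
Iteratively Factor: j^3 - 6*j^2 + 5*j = (j - 1)*(j^2 - 5*j) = (j - 5)*(j - 1)*(j)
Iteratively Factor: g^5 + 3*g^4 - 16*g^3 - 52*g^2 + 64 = (g + 2)*(g^4 + g^3 - 18*g^2 - 16*g + 32) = (g + 2)^2*(g^3 - g^2 - 16*g + 16) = (g + 2)^2*(g + 4)*(g^2 - 5*g + 4) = (g - 4)*(g + 2)^2*(g + 4)*(g - 1)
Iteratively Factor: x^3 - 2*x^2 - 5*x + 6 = (x + 2)*(x^2 - 4*x + 3) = (x - 3)*(x + 2)*(x - 1)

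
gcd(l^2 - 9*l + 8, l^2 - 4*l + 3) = l - 1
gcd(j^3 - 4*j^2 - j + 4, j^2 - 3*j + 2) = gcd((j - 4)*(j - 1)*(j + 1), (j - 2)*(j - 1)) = j - 1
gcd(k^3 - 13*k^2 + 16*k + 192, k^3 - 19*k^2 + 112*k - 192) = k^2 - 16*k + 64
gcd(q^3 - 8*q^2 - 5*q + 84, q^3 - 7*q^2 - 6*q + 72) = q^2 - q - 12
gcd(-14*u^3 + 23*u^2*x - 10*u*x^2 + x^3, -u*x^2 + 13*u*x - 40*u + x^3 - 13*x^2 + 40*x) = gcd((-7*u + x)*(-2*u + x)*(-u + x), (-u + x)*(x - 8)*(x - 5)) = -u + x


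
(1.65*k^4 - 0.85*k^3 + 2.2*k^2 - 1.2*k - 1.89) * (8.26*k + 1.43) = 13.629*k^5 - 4.6615*k^4 + 16.9565*k^3 - 6.766*k^2 - 17.3274*k - 2.7027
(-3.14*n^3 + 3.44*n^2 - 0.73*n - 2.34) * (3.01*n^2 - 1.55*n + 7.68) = -9.4514*n^5 + 15.2214*n^4 - 31.6445*n^3 + 20.5073*n^2 - 1.9794*n - 17.9712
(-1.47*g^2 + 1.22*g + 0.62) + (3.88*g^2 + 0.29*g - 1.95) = 2.41*g^2 + 1.51*g - 1.33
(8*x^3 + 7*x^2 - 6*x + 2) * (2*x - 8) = 16*x^4 - 50*x^3 - 68*x^2 + 52*x - 16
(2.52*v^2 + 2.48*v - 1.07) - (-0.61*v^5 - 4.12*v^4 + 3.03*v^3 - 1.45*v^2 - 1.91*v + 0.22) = 0.61*v^5 + 4.12*v^4 - 3.03*v^3 + 3.97*v^2 + 4.39*v - 1.29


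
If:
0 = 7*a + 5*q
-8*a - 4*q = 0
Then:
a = 0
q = 0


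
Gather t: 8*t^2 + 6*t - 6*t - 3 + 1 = 8*t^2 - 2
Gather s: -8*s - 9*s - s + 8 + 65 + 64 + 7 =144 - 18*s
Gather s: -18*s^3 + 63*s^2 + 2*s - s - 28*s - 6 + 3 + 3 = -18*s^3 + 63*s^2 - 27*s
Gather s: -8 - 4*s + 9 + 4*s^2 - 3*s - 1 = 4*s^2 - 7*s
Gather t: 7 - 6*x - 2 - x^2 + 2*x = -x^2 - 4*x + 5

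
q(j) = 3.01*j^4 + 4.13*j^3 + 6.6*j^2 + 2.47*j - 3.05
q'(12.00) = 22750.15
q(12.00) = 70528.99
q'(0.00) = 2.47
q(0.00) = -3.05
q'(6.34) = 3652.46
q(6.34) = 6193.61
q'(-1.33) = -21.50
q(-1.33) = 5.04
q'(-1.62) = -37.59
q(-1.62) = 13.44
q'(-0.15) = 0.73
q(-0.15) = -3.28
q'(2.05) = 185.33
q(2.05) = 118.49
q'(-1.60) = -36.25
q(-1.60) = 12.70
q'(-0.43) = -1.87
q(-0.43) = -3.12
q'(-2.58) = -155.88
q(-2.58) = 96.95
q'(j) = 12.04*j^3 + 12.39*j^2 + 13.2*j + 2.47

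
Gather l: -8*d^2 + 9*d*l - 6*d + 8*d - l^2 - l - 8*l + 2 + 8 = -8*d^2 + 2*d - l^2 + l*(9*d - 9) + 10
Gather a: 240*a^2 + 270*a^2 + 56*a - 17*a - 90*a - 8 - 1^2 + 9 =510*a^2 - 51*a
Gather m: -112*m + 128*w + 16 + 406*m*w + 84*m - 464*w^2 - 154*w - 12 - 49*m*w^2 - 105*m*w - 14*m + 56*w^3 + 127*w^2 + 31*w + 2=m*(-49*w^2 + 301*w - 42) + 56*w^3 - 337*w^2 + 5*w + 6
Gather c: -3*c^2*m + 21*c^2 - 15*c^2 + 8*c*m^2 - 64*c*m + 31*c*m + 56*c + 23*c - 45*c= c^2*(6 - 3*m) + c*(8*m^2 - 33*m + 34)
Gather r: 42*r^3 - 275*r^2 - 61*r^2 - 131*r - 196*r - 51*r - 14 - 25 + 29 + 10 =42*r^3 - 336*r^2 - 378*r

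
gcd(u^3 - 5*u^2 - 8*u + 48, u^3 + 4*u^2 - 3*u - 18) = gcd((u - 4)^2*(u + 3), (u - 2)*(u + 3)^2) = u + 3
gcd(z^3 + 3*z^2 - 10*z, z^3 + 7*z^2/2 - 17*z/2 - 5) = z^2 + 3*z - 10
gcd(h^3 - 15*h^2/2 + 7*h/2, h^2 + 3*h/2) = h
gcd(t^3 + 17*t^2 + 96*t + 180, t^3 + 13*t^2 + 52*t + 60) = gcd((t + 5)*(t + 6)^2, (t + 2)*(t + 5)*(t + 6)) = t^2 + 11*t + 30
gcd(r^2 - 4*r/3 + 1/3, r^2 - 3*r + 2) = r - 1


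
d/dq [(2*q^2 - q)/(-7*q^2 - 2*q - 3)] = (-11*q^2 - 12*q + 3)/(49*q^4 + 28*q^3 + 46*q^2 + 12*q + 9)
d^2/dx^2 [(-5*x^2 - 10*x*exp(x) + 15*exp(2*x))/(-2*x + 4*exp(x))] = (10*x^3 - 10*x^2*exp(x) + 45*x*exp(2*x) - 50*x*exp(x) - 30*exp(3*x) + 25*exp(x))*exp(x)/(x^3 - 6*x^2*exp(x) + 12*x*exp(2*x) - 8*exp(3*x))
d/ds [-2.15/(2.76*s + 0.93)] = 5.934/(2.76*s + 0.93)^2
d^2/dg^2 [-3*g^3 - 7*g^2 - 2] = -18*g - 14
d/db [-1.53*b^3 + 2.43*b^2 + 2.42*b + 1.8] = -4.59*b^2 + 4.86*b + 2.42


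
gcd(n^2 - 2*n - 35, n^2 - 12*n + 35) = n - 7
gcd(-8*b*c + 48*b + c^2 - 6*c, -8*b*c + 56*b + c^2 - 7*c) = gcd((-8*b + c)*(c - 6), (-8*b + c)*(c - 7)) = 8*b - c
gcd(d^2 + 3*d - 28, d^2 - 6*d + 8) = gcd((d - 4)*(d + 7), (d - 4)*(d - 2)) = d - 4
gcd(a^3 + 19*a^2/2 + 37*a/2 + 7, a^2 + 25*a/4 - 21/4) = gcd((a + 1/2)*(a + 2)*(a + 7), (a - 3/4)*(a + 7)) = a + 7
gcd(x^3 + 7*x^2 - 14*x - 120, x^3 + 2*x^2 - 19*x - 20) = x^2 + x - 20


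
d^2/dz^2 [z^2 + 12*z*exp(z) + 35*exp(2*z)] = 12*z*exp(z) + 140*exp(2*z) + 24*exp(z) + 2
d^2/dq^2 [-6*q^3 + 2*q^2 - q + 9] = 4 - 36*q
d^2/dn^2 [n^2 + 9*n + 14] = 2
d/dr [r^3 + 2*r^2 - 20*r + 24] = 3*r^2 + 4*r - 20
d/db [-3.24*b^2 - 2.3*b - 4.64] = -6.48*b - 2.3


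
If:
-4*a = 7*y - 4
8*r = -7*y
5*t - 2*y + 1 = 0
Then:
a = 1 - 7*y/4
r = -7*y/8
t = 2*y/5 - 1/5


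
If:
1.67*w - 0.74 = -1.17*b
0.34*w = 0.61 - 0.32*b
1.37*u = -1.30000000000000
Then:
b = 5.62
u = -0.95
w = -3.49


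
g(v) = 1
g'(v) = 0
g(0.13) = 1.00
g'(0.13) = 0.00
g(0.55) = 1.00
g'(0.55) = 0.00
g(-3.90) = 1.00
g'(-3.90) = 0.00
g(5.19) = 1.00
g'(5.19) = 0.00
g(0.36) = 1.00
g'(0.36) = 0.00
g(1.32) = 1.00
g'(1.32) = 0.00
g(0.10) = 1.00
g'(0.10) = 0.00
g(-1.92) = 1.00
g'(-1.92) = 0.00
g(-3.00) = 1.00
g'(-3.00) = 0.00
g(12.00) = 1.00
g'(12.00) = 0.00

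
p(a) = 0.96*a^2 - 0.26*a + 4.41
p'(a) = 1.92*a - 0.26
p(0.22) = 4.40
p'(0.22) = 0.16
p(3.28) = 13.89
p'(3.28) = 6.04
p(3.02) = 12.38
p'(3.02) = 5.54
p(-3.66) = 18.22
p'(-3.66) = -7.29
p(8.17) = 66.36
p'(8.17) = 15.43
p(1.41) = 5.95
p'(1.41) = 2.45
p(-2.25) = 9.86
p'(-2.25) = -4.58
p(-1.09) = 5.83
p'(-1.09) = -2.35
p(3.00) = 12.27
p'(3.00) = 5.50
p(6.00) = 37.41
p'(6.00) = 11.26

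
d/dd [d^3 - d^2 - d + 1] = 3*d^2 - 2*d - 1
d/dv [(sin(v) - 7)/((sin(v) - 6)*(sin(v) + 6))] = (14*sin(v) + cos(v)^2 - 37)*cos(v)/((sin(v) - 6)^2*(sin(v) + 6)^2)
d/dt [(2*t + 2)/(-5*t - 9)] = -8/(5*t + 9)^2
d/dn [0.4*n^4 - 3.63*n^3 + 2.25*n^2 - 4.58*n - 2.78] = 1.6*n^3 - 10.89*n^2 + 4.5*n - 4.58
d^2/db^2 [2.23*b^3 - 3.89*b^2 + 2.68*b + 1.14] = 13.38*b - 7.78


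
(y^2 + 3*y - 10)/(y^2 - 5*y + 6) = (y + 5)/(y - 3)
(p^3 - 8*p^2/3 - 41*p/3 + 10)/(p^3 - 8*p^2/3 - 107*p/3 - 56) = (3*p^2 - 17*p + 10)/(3*p^2 - 17*p - 56)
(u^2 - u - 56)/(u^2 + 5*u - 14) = (u - 8)/(u - 2)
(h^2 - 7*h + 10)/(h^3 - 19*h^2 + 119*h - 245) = (h - 2)/(h^2 - 14*h + 49)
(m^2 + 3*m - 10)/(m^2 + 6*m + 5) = (m - 2)/(m + 1)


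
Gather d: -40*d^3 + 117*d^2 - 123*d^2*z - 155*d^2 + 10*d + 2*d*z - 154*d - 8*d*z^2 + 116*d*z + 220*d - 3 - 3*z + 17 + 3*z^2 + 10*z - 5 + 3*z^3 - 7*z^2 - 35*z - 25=-40*d^3 + d^2*(-123*z - 38) + d*(-8*z^2 + 118*z + 76) + 3*z^3 - 4*z^2 - 28*z - 16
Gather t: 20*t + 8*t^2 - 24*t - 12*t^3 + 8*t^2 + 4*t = -12*t^3 + 16*t^2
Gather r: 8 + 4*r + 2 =4*r + 10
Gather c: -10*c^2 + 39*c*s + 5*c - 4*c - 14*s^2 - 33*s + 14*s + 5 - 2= -10*c^2 + c*(39*s + 1) - 14*s^2 - 19*s + 3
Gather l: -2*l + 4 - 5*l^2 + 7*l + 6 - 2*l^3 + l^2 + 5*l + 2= -2*l^3 - 4*l^2 + 10*l + 12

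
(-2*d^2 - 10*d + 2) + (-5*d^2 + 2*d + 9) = -7*d^2 - 8*d + 11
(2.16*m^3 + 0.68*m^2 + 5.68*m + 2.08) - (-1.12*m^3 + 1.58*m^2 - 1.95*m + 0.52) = 3.28*m^3 - 0.9*m^2 + 7.63*m + 1.56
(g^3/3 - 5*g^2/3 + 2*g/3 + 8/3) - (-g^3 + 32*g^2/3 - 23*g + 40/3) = 4*g^3/3 - 37*g^2/3 + 71*g/3 - 32/3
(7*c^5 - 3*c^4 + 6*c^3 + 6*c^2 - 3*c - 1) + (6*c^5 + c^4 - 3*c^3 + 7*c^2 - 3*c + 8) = 13*c^5 - 2*c^4 + 3*c^3 + 13*c^2 - 6*c + 7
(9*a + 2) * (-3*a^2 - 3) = -27*a^3 - 6*a^2 - 27*a - 6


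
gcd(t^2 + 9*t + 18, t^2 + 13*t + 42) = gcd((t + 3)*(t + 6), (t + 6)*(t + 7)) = t + 6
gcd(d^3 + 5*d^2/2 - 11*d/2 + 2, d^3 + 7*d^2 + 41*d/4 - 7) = d^2 + 7*d/2 - 2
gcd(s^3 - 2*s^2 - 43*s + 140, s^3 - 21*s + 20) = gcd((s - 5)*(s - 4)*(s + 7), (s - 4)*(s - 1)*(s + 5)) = s - 4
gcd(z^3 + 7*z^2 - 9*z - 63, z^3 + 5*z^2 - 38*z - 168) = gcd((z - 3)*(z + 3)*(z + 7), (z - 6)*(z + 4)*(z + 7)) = z + 7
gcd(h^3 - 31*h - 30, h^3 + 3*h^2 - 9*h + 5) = h + 5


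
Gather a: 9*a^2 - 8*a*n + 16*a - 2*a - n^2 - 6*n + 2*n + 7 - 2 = 9*a^2 + a*(14 - 8*n) - n^2 - 4*n + 5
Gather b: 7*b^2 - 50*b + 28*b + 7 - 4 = 7*b^2 - 22*b + 3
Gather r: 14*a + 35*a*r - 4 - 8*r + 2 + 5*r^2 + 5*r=14*a + 5*r^2 + r*(35*a - 3) - 2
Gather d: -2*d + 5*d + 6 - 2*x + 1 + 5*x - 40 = 3*d + 3*x - 33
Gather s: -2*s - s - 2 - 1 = -3*s - 3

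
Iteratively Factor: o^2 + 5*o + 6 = (o + 2)*(o + 3)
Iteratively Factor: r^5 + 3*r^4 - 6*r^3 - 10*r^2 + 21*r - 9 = (r - 1)*(r^4 + 4*r^3 - 2*r^2 - 12*r + 9) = (r - 1)^2*(r^3 + 5*r^2 + 3*r - 9) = (r - 1)^3*(r^2 + 6*r + 9) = (r - 1)^3*(r + 3)*(r + 3)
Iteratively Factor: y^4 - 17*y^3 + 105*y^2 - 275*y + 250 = (y - 5)*(y^3 - 12*y^2 + 45*y - 50) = (y - 5)^2*(y^2 - 7*y + 10) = (y - 5)^2*(y - 2)*(y - 5)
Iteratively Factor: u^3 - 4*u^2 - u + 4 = (u + 1)*(u^2 - 5*u + 4) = (u - 1)*(u + 1)*(u - 4)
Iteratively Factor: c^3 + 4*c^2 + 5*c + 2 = (c + 2)*(c^2 + 2*c + 1) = (c + 1)*(c + 2)*(c + 1)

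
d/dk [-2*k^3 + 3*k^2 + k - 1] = -6*k^2 + 6*k + 1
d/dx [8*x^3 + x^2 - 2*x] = 24*x^2 + 2*x - 2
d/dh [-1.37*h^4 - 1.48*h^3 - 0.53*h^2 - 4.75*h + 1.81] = -5.48*h^3 - 4.44*h^2 - 1.06*h - 4.75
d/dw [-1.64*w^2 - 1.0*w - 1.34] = -3.28*w - 1.0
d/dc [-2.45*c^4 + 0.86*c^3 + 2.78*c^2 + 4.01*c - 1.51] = -9.8*c^3 + 2.58*c^2 + 5.56*c + 4.01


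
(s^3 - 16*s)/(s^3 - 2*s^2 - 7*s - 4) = s*(s + 4)/(s^2 + 2*s + 1)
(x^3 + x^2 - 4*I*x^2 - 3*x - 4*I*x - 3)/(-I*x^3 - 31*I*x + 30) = (I*x^3 + x^2*(4 + I) + x*(4 - 3*I) - 3*I)/(x^3 + 31*x + 30*I)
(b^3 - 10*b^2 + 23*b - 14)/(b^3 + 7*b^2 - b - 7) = (b^2 - 9*b + 14)/(b^2 + 8*b + 7)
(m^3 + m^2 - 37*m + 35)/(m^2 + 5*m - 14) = (m^2 - 6*m + 5)/(m - 2)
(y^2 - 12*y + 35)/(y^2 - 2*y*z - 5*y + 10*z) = (y - 7)/(y - 2*z)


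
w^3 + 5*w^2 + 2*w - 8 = (w - 1)*(w + 2)*(w + 4)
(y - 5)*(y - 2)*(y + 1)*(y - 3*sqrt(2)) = y^4 - 6*y^3 - 3*sqrt(2)*y^3 + 3*y^2 + 18*sqrt(2)*y^2 - 9*sqrt(2)*y + 10*y - 30*sqrt(2)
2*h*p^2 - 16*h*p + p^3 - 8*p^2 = p*(2*h + p)*(p - 8)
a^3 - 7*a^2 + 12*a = a*(a - 4)*(a - 3)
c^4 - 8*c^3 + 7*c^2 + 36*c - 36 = (c - 6)*(c - 3)*(c - 1)*(c + 2)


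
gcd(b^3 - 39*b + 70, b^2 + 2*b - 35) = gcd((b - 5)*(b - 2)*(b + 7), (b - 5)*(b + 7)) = b^2 + 2*b - 35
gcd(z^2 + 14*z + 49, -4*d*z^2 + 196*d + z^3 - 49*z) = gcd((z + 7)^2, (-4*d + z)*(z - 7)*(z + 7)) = z + 7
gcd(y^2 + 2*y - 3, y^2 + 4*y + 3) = y + 3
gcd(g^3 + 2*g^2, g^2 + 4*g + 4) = g + 2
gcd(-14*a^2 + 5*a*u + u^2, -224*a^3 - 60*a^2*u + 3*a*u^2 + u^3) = 7*a + u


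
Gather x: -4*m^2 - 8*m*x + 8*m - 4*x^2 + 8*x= -4*m^2 + 8*m - 4*x^2 + x*(8 - 8*m)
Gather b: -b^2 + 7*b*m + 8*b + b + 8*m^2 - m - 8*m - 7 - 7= -b^2 + b*(7*m + 9) + 8*m^2 - 9*m - 14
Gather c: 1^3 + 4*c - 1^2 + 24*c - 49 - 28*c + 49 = 0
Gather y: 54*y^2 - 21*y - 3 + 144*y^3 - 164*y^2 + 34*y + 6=144*y^3 - 110*y^2 + 13*y + 3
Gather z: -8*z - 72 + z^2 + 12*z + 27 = z^2 + 4*z - 45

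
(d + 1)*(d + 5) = d^2 + 6*d + 5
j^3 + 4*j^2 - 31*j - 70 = (j - 5)*(j + 2)*(j + 7)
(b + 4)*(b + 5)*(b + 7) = b^3 + 16*b^2 + 83*b + 140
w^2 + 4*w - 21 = (w - 3)*(w + 7)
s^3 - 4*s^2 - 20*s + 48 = (s - 6)*(s - 2)*(s + 4)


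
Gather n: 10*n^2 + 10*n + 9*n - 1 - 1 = 10*n^2 + 19*n - 2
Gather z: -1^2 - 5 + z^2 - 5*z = z^2 - 5*z - 6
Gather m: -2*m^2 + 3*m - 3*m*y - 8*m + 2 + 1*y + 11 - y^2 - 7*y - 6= -2*m^2 + m*(-3*y - 5) - y^2 - 6*y + 7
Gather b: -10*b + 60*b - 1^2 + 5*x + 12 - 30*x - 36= 50*b - 25*x - 25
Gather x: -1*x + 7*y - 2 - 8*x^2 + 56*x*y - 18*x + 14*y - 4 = -8*x^2 + x*(56*y - 19) + 21*y - 6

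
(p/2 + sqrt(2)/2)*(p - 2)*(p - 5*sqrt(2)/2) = p^3/2 - 3*sqrt(2)*p^2/4 - p^2 - 5*p/2 + 3*sqrt(2)*p/2 + 5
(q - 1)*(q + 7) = q^2 + 6*q - 7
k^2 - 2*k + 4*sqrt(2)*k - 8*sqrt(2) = (k - 2)*(k + 4*sqrt(2))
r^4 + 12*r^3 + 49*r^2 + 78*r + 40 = (r + 1)*(r + 2)*(r + 4)*(r + 5)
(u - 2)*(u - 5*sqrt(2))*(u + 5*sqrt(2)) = u^3 - 2*u^2 - 50*u + 100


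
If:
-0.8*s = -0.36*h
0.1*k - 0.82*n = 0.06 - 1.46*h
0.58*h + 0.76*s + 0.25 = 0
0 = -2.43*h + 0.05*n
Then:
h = -0.27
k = -103.50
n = -13.18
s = -0.12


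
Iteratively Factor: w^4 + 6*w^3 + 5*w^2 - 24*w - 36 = (w - 2)*(w^3 + 8*w^2 + 21*w + 18) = (w - 2)*(w + 3)*(w^2 + 5*w + 6) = (w - 2)*(w + 3)^2*(w + 2)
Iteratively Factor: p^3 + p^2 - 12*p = (p - 3)*(p^2 + 4*p) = (p - 3)*(p + 4)*(p)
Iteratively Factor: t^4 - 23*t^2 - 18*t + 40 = (t - 5)*(t^3 + 5*t^2 + 2*t - 8) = (t - 5)*(t + 2)*(t^2 + 3*t - 4) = (t - 5)*(t + 2)*(t + 4)*(t - 1)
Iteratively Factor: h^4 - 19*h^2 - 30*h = (h)*(h^3 - 19*h - 30) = h*(h + 3)*(h^2 - 3*h - 10) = h*(h - 5)*(h + 3)*(h + 2)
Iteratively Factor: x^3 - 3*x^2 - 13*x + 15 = (x - 1)*(x^2 - 2*x - 15) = (x - 1)*(x + 3)*(x - 5)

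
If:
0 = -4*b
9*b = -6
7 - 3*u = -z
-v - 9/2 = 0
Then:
No Solution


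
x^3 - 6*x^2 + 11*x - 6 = (x - 3)*(x - 2)*(x - 1)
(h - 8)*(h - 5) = h^2 - 13*h + 40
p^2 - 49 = (p - 7)*(p + 7)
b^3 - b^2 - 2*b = b*(b - 2)*(b + 1)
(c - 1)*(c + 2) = c^2 + c - 2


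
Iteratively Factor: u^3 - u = (u + 1)*(u^2 - u) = (u - 1)*(u + 1)*(u)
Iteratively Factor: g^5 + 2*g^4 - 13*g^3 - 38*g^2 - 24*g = (g + 2)*(g^4 - 13*g^2 - 12*g) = g*(g + 2)*(g^3 - 13*g - 12) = g*(g + 2)*(g + 3)*(g^2 - 3*g - 4) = g*(g + 1)*(g + 2)*(g + 3)*(g - 4)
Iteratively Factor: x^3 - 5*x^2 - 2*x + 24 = (x - 4)*(x^2 - x - 6) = (x - 4)*(x - 3)*(x + 2)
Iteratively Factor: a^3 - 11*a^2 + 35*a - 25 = (a - 5)*(a^2 - 6*a + 5) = (a - 5)*(a - 1)*(a - 5)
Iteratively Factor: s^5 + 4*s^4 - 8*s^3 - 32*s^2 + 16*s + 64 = (s + 4)*(s^4 - 8*s^2 + 16) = (s + 2)*(s + 4)*(s^3 - 2*s^2 - 4*s + 8) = (s + 2)^2*(s + 4)*(s^2 - 4*s + 4) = (s - 2)*(s + 2)^2*(s + 4)*(s - 2)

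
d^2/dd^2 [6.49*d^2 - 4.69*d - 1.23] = 12.9800000000000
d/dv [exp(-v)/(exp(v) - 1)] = (1 - 2*exp(v))*exp(-v)/(exp(2*v) - 2*exp(v) + 1)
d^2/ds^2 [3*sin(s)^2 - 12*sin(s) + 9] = 12*sin(s) + 6*cos(2*s)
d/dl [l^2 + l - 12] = 2*l + 1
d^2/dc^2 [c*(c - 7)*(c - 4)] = 6*c - 22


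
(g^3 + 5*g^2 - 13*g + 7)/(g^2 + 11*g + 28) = (g^2 - 2*g + 1)/(g + 4)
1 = 1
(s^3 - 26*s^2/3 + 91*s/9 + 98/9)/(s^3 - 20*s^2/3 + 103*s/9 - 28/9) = (3*s^2 - 19*s - 14)/(3*s^2 - 13*s + 4)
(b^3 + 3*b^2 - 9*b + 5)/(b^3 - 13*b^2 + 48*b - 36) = (b^2 + 4*b - 5)/(b^2 - 12*b + 36)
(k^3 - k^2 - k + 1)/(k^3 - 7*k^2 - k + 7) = (k - 1)/(k - 7)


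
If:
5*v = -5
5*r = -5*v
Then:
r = 1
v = -1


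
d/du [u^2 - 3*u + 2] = 2*u - 3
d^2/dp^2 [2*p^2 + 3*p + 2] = 4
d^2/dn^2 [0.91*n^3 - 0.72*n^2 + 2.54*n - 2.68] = 5.46*n - 1.44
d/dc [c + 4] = 1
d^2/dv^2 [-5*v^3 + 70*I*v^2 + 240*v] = -30*v + 140*I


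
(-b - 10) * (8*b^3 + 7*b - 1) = -8*b^4 - 80*b^3 - 7*b^2 - 69*b + 10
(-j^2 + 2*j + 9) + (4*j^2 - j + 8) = 3*j^2 + j + 17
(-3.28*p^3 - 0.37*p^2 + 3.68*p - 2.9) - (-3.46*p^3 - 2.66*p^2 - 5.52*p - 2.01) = 0.18*p^3 + 2.29*p^2 + 9.2*p - 0.89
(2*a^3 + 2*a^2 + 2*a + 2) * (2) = 4*a^3 + 4*a^2 + 4*a + 4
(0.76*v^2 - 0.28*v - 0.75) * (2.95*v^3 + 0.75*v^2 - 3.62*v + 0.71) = 2.242*v^5 - 0.256*v^4 - 5.1737*v^3 + 0.9907*v^2 + 2.5162*v - 0.5325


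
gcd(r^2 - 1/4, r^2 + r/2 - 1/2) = r - 1/2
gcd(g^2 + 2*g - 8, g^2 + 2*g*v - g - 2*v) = 1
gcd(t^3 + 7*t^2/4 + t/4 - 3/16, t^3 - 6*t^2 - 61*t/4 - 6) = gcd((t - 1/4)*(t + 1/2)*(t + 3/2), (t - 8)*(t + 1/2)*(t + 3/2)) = t^2 + 2*t + 3/4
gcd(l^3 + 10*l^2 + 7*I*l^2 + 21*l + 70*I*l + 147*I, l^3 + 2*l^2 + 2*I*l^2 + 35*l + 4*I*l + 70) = l + 7*I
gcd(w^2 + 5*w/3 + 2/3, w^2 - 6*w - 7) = w + 1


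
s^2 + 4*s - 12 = (s - 2)*(s + 6)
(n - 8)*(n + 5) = n^2 - 3*n - 40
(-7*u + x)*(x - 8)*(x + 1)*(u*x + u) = -7*u^2*x^3 + 42*u^2*x^2 + 105*u^2*x + 56*u^2 + u*x^4 - 6*u*x^3 - 15*u*x^2 - 8*u*x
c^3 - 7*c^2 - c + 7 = (c - 7)*(c - 1)*(c + 1)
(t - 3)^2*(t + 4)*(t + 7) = t^4 + 5*t^3 - 29*t^2 - 69*t + 252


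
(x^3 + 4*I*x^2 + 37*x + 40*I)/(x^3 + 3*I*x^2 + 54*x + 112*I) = (x^2 - 4*I*x + 5)/(x^2 - 5*I*x + 14)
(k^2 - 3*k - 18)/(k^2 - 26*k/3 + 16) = 3*(k + 3)/(3*k - 8)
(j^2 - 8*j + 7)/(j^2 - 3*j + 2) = (j - 7)/(j - 2)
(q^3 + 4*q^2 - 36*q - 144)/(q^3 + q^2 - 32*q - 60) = (q^2 + 10*q + 24)/(q^2 + 7*q + 10)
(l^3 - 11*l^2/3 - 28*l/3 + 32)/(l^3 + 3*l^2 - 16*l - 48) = (l - 8/3)/(l + 4)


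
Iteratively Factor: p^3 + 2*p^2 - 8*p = (p)*(p^2 + 2*p - 8) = p*(p + 4)*(p - 2)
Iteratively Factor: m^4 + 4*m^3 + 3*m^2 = (m)*(m^3 + 4*m^2 + 3*m) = m*(m + 1)*(m^2 + 3*m) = m^2*(m + 1)*(m + 3)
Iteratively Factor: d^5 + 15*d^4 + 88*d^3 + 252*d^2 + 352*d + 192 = (d + 2)*(d^4 + 13*d^3 + 62*d^2 + 128*d + 96) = (d + 2)*(d + 4)*(d^3 + 9*d^2 + 26*d + 24) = (d + 2)*(d + 4)^2*(d^2 + 5*d + 6) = (d + 2)^2*(d + 4)^2*(d + 3)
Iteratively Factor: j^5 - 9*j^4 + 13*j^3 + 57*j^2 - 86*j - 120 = (j - 5)*(j^4 - 4*j^3 - 7*j^2 + 22*j + 24) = (j - 5)*(j + 2)*(j^3 - 6*j^2 + 5*j + 12) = (j - 5)*(j - 3)*(j + 2)*(j^2 - 3*j - 4) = (j - 5)*(j - 3)*(j + 1)*(j + 2)*(j - 4)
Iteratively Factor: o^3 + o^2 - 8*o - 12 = (o + 2)*(o^2 - o - 6) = (o + 2)^2*(o - 3)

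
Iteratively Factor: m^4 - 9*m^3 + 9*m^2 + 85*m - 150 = (m - 5)*(m^3 - 4*m^2 - 11*m + 30) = (m - 5)*(m + 3)*(m^2 - 7*m + 10) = (m - 5)^2*(m + 3)*(m - 2)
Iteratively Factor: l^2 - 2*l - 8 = (l - 4)*(l + 2)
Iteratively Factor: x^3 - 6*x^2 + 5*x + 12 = (x - 4)*(x^2 - 2*x - 3) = (x - 4)*(x - 3)*(x + 1)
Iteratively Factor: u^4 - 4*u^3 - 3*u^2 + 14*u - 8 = (u + 2)*(u^3 - 6*u^2 + 9*u - 4) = (u - 1)*(u + 2)*(u^2 - 5*u + 4) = (u - 4)*(u - 1)*(u + 2)*(u - 1)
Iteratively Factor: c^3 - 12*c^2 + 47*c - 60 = (c - 4)*(c^2 - 8*c + 15) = (c - 4)*(c - 3)*(c - 5)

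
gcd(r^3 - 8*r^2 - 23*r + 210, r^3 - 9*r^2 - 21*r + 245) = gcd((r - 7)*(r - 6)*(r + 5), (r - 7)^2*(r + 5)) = r^2 - 2*r - 35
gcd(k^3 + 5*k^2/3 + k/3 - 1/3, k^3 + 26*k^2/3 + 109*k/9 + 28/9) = 1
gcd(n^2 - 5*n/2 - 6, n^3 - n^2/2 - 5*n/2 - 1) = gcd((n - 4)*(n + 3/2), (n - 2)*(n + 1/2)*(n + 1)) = 1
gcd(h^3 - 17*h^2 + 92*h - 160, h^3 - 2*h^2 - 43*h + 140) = h^2 - 9*h + 20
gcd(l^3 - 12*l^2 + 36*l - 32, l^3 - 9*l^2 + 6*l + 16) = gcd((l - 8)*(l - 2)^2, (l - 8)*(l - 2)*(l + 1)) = l^2 - 10*l + 16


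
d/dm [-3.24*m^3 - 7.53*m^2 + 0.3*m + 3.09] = -9.72*m^2 - 15.06*m + 0.3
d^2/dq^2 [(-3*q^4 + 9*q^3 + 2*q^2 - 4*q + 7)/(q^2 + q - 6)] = 2*(-3*q^6 - 9*q^5 + 45*q^4 + 201*q^3 - 753*q^2 + 921*q + 97)/(q^6 + 3*q^5 - 15*q^4 - 35*q^3 + 90*q^2 + 108*q - 216)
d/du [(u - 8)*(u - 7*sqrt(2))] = 2*u - 7*sqrt(2) - 8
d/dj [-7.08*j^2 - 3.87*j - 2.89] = -14.16*j - 3.87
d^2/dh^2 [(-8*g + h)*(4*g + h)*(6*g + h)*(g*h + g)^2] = g^2*(-384*g^3 - 336*g^2*h - 224*g^2 + 24*g*h^2 + 24*g*h + 4*g + 20*h^3 + 24*h^2 + 6*h)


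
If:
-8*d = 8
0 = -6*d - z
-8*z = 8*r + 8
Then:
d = -1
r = -7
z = 6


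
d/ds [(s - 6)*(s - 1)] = 2*s - 7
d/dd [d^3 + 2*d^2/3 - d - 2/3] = 3*d^2 + 4*d/3 - 1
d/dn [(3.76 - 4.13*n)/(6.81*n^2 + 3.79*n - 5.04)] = (28.1253*n^2 - 51.2112*n + 6.5648)/(46.3761*n^4 + 51.6198*n^3 - 54.2807*n^2 - 38.2032*n + 25.4016)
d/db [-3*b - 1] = -3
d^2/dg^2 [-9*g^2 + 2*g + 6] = -18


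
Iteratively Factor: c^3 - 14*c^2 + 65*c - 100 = (c - 4)*(c^2 - 10*c + 25) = (c - 5)*(c - 4)*(c - 5)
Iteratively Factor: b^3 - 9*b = (b + 3)*(b^2 - 3*b) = b*(b + 3)*(b - 3)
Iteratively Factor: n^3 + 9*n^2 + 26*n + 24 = (n + 3)*(n^2 + 6*n + 8) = (n + 3)*(n + 4)*(n + 2)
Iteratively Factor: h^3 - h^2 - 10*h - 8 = (h - 4)*(h^2 + 3*h + 2) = (h - 4)*(h + 2)*(h + 1)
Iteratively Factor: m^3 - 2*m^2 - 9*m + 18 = (m + 3)*(m^2 - 5*m + 6) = (m - 2)*(m + 3)*(m - 3)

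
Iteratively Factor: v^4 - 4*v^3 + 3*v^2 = (v - 1)*(v^3 - 3*v^2) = v*(v - 1)*(v^2 - 3*v) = v*(v - 3)*(v - 1)*(v)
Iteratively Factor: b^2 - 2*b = (b)*(b - 2)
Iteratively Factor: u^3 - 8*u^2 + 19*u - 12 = (u - 1)*(u^2 - 7*u + 12) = (u - 3)*(u - 1)*(u - 4)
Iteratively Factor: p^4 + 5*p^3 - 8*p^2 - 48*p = (p + 4)*(p^3 + p^2 - 12*p) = (p + 4)^2*(p^2 - 3*p) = (p - 3)*(p + 4)^2*(p)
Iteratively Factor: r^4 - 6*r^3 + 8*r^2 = (r)*(r^3 - 6*r^2 + 8*r) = r*(r - 2)*(r^2 - 4*r) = r*(r - 4)*(r - 2)*(r)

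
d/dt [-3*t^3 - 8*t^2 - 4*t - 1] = -9*t^2 - 16*t - 4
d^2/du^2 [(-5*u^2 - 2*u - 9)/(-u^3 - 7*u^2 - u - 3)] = 2*(5*u^6 + 6*u^5 + 81*u^4 + 460*u^3 + 999*u^2 - 18*u - 141)/(u^9 + 21*u^8 + 150*u^7 + 394*u^6 + 276*u^5 + 480*u^4 + 154*u^3 + 198*u^2 + 27*u + 27)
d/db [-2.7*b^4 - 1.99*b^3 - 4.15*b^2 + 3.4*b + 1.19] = -10.8*b^3 - 5.97*b^2 - 8.3*b + 3.4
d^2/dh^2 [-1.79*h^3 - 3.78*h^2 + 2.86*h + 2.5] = -10.74*h - 7.56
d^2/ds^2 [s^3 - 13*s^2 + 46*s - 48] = 6*s - 26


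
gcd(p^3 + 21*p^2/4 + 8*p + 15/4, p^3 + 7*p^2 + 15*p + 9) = p^2 + 4*p + 3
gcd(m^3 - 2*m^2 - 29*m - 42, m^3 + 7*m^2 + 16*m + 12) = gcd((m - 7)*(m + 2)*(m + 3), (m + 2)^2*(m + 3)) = m^2 + 5*m + 6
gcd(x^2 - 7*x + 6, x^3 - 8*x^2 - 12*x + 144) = x - 6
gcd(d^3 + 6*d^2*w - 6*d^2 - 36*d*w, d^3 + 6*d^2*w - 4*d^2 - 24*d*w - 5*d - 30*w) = d + 6*w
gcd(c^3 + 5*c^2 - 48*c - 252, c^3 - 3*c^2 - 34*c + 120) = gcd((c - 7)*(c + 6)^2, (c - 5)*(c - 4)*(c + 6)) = c + 6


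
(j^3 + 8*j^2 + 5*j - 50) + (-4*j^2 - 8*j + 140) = j^3 + 4*j^2 - 3*j + 90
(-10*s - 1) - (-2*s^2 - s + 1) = 2*s^2 - 9*s - 2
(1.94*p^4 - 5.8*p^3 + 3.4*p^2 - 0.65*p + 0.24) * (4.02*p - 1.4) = 7.7988*p^5 - 26.032*p^4 + 21.788*p^3 - 7.373*p^2 + 1.8748*p - 0.336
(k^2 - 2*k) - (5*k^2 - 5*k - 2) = -4*k^2 + 3*k + 2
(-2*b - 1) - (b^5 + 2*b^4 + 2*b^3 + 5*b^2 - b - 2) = -b^5 - 2*b^4 - 2*b^3 - 5*b^2 - b + 1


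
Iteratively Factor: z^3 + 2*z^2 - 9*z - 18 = (z + 2)*(z^2 - 9) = (z + 2)*(z + 3)*(z - 3)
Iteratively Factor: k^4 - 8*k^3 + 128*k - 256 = (k - 4)*(k^3 - 4*k^2 - 16*k + 64) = (k - 4)*(k + 4)*(k^2 - 8*k + 16) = (k - 4)^2*(k + 4)*(k - 4)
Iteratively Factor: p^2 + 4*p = (p + 4)*(p)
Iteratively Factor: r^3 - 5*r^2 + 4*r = (r)*(r^2 - 5*r + 4) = r*(r - 1)*(r - 4)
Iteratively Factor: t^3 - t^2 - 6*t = (t - 3)*(t^2 + 2*t) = t*(t - 3)*(t + 2)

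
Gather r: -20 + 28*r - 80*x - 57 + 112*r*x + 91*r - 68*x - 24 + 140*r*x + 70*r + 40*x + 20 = r*(252*x + 189) - 108*x - 81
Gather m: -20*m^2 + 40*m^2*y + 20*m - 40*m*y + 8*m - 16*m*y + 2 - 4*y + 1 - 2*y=m^2*(40*y - 20) + m*(28 - 56*y) - 6*y + 3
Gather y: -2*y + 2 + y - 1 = 1 - y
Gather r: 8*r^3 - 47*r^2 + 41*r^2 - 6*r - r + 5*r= 8*r^3 - 6*r^2 - 2*r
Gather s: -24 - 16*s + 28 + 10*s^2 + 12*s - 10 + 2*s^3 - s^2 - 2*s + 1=2*s^3 + 9*s^2 - 6*s - 5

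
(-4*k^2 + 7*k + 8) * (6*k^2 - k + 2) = -24*k^4 + 46*k^3 + 33*k^2 + 6*k + 16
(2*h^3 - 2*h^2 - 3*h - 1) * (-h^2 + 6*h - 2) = -2*h^5 + 14*h^4 - 13*h^3 - 13*h^2 + 2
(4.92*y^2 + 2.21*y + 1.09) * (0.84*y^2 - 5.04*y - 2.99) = 4.1328*y^4 - 22.9404*y^3 - 24.9336*y^2 - 12.1015*y - 3.2591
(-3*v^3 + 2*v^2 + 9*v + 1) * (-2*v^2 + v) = 6*v^5 - 7*v^4 - 16*v^3 + 7*v^2 + v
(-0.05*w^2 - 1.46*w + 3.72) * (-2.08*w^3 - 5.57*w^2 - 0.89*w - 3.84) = 0.104*w^5 + 3.3153*w^4 + 0.4391*w^3 - 19.229*w^2 + 2.2956*w - 14.2848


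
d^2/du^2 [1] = 0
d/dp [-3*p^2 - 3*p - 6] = -6*p - 3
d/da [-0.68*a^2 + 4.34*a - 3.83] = 4.34 - 1.36*a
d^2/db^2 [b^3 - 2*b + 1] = 6*b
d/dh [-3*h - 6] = -3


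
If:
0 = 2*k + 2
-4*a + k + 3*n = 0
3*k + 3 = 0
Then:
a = 3*n/4 - 1/4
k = -1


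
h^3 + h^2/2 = h^2*(h + 1/2)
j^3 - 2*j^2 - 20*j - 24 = (j - 6)*(j + 2)^2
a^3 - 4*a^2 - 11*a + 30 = (a - 5)*(a - 2)*(a + 3)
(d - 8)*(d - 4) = d^2 - 12*d + 32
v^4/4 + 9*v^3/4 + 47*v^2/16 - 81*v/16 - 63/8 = (v/4 + 1/2)*(v - 3/2)*(v + 3/2)*(v + 7)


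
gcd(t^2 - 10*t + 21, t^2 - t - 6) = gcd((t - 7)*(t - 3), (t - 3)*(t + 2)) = t - 3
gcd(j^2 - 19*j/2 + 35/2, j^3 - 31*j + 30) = 1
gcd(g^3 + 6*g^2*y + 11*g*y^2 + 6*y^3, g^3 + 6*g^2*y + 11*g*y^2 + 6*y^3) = g^3 + 6*g^2*y + 11*g*y^2 + 6*y^3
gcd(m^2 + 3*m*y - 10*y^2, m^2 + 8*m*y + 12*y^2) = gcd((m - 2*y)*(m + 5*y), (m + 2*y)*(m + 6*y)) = 1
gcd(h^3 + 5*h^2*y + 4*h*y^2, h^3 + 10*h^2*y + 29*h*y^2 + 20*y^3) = h^2 + 5*h*y + 4*y^2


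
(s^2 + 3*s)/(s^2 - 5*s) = (s + 3)/(s - 5)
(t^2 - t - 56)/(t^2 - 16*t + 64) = (t + 7)/(t - 8)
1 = 1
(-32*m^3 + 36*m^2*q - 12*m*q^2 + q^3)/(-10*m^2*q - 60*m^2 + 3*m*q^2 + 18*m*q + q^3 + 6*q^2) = (16*m^2 - 10*m*q + q^2)/(5*m*q + 30*m + q^2 + 6*q)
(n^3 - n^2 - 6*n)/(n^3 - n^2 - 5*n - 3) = n*(n + 2)/(n^2 + 2*n + 1)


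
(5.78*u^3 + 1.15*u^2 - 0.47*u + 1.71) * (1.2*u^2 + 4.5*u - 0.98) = 6.936*u^5 + 27.39*u^4 - 1.0534*u^3 - 1.19*u^2 + 8.1556*u - 1.6758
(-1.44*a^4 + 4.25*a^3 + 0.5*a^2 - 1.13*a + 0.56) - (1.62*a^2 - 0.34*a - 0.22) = -1.44*a^4 + 4.25*a^3 - 1.12*a^2 - 0.79*a + 0.78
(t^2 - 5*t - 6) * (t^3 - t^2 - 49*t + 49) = t^5 - 6*t^4 - 50*t^3 + 300*t^2 + 49*t - 294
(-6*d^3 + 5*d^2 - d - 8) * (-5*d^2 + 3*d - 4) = 30*d^5 - 43*d^4 + 44*d^3 + 17*d^2 - 20*d + 32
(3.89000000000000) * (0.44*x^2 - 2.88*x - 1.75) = 1.7116*x^2 - 11.2032*x - 6.8075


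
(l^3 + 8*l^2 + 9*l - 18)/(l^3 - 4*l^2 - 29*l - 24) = (l^2 + 5*l - 6)/(l^2 - 7*l - 8)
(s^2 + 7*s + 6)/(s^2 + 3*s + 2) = (s + 6)/(s + 2)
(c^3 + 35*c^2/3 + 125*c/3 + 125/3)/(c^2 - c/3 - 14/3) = (3*c^3 + 35*c^2 + 125*c + 125)/(3*c^2 - c - 14)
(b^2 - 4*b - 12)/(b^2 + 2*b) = (b - 6)/b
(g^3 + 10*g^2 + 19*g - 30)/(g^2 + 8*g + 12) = (g^2 + 4*g - 5)/(g + 2)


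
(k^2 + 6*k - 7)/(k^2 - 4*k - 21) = (-k^2 - 6*k + 7)/(-k^2 + 4*k + 21)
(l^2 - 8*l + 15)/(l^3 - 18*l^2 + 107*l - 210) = (l - 3)/(l^2 - 13*l + 42)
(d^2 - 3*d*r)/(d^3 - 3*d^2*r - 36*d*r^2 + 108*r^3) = d/(d^2 - 36*r^2)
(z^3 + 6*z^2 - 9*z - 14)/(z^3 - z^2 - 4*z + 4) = (z^2 + 8*z + 7)/(z^2 + z - 2)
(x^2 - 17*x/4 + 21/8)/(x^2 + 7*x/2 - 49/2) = (x - 3/4)/(x + 7)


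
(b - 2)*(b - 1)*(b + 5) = b^3 + 2*b^2 - 13*b + 10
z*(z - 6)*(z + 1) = z^3 - 5*z^2 - 6*z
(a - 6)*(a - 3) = a^2 - 9*a + 18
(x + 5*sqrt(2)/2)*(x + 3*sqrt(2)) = x^2 + 11*sqrt(2)*x/2 + 15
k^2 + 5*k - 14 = (k - 2)*(k + 7)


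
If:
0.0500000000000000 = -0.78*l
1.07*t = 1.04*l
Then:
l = -0.06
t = -0.06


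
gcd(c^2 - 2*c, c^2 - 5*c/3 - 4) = 1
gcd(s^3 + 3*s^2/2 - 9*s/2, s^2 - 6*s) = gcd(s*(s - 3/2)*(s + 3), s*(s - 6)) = s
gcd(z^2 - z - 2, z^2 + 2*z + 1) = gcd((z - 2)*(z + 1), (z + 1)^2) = z + 1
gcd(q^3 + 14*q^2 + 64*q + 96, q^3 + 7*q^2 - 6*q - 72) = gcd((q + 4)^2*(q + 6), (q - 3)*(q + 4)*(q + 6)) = q^2 + 10*q + 24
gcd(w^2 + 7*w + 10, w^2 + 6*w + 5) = w + 5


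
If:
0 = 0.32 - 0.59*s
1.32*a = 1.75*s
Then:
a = 0.72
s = 0.54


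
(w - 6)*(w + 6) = w^2 - 36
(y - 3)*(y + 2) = y^2 - y - 6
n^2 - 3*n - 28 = (n - 7)*(n + 4)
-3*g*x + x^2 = x*(-3*g + x)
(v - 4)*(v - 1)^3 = v^4 - 7*v^3 + 15*v^2 - 13*v + 4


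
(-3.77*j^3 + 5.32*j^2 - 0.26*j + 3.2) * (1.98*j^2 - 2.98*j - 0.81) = -7.4646*j^5 + 21.7682*j^4 - 13.3147*j^3 + 2.8016*j^2 - 9.3254*j - 2.592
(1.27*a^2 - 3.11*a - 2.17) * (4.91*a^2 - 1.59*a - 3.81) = 6.2357*a^4 - 17.2894*a^3 - 10.5485*a^2 + 15.2994*a + 8.2677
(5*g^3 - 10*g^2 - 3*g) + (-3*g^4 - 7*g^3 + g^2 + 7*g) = -3*g^4 - 2*g^3 - 9*g^2 + 4*g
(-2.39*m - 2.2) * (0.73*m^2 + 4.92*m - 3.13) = -1.7447*m^3 - 13.3648*m^2 - 3.3433*m + 6.886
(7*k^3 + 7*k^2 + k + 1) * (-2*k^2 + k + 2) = -14*k^5 - 7*k^4 + 19*k^3 + 13*k^2 + 3*k + 2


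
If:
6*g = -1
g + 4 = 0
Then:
No Solution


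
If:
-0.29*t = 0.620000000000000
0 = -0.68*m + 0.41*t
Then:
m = -1.29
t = -2.14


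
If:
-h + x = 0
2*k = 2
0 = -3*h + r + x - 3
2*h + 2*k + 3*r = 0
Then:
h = -11/8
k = 1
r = 1/4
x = -11/8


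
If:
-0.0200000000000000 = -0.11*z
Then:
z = 0.18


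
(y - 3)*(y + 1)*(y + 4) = y^3 + 2*y^2 - 11*y - 12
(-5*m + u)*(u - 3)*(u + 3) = -5*m*u^2 + 45*m + u^3 - 9*u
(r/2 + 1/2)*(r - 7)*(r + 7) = r^3/2 + r^2/2 - 49*r/2 - 49/2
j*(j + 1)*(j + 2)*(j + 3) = j^4 + 6*j^3 + 11*j^2 + 6*j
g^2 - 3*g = g*(g - 3)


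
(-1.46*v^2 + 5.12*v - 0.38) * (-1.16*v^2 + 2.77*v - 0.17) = 1.6936*v^4 - 9.9834*v^3 + 14.8714*v^2 - 1.923*v + 0.0646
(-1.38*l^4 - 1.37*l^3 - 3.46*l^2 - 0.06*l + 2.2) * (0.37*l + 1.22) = -0.5106*l^5 - 2.1905*l^4 - 2.9516*l^3 - 4.2434*l^2 + 0.7408*l + 2.684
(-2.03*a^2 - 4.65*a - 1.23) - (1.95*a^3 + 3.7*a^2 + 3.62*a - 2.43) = -1.95*a^3 - 5.73*a^2 - 8.27*a + 1.2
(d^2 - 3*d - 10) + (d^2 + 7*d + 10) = 2*d^2 + 4*d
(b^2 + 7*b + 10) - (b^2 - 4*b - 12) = 11*b + 22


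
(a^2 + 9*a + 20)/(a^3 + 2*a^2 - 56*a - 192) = (a + 5)/(a^2 - 2*a - 48)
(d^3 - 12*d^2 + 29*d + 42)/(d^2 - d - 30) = (d^2 - 6*d - 7)/(d + 5)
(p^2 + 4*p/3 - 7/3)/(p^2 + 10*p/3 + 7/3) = (p - 1)/(p + 1)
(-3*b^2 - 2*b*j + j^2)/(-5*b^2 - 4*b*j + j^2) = (3*b - j)/(5*b - j)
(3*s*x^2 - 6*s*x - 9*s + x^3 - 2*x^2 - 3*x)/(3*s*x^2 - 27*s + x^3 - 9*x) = (x + 1)/(x + 3)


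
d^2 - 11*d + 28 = (d - 7)*(d - 4)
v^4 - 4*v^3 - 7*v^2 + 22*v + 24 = (v - 4)*(v - 3)*(v + 1)*(v + 2)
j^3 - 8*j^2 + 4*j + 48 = (j - 6)*(j - 4)*(j + 2)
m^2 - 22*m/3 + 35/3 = (m - 5)*(m - 7/3)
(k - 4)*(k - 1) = k^2 - 5*k + 4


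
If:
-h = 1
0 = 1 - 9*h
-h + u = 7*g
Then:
No Solution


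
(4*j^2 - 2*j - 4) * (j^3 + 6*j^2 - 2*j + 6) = 4*j^5 + 22*j^4 - 24*j^3 + 4*j^2 - 4*j - 24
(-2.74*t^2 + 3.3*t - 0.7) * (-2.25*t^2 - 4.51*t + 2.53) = 6.165*t^4 + 4.9324*t^3 - 20.2402*t^2 + 11.506*t - 1.771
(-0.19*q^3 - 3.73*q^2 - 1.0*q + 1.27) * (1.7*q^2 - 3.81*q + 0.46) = -0.323*q^5 - 5.6171*q^4 + 12.4239*q^3 + 4.2532*q^2 - 5.2987*q + 0.5842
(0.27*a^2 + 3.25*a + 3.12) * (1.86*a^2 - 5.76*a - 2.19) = 0.5022*a^4 + 4.4898*a^3 - 13.5081*a^2 - 25.0887*a - 6.8328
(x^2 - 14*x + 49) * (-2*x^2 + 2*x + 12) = -2*x^4 + 30*x^3 - 114*x^2 - 70*x + 588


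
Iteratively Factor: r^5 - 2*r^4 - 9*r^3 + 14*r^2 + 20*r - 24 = (r - 2)*(r^4 - 9*r^2 - 4*r + 12) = (r - 2)*(r - 1)*(r^3 + r^2 - 8*r - 12) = (r - 2)*(r - 1)*(r + 2)*(r^2 - r - 6) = (r - 3)*(r - 2)*(r - 1)*(r + 2)*(r + 2)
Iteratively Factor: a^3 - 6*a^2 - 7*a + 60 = (a - 5)*(a^2 - a - 12) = (a - 5)*(a + 3)*(a - 4)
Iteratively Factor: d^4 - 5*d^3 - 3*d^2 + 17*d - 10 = (d - 5)*(d^3 - 3*d + 2) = (d - 5)*(d - 1)*(d^2 + d - 2) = (d - 5)*(d - 1)*(d + 2)*(d - 1)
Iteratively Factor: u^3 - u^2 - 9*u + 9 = (u + 3)*(u^2 - 4*u + 3) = (u - 1)*(u + 3)*(u - 3)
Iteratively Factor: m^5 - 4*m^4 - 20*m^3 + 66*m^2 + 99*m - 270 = (m - 3)*(m^4 - m^3 - 23*m^2 - 3*m + 90) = (m - 5)*(m - 3)*(m^3 + 4*m^2 - 3*m - 18) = (m - 5)*(m - 3)*(m + 3)*(m^2 + m - 6) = (m - 5)*(m - 3)*(m - 2)*(m + 3)*(m + 3)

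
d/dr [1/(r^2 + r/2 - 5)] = 2*(-4*r - 1)/(2*r^2 + r - 10)^2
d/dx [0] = 0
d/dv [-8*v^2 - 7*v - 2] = -16*v - 7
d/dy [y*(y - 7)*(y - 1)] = 3*y^2 - 16*y + 7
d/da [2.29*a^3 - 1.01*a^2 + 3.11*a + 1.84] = 6.87*a^2 - 2.02*a + 3.11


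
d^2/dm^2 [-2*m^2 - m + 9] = -4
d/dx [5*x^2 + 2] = 10*x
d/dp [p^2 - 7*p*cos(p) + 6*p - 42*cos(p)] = 7*p*sin(p) + 2*p + 42*sin(p) - 7*cos(p) + 6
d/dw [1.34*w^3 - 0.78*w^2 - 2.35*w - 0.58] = 4.02*w^2 - 1.56*w - 2.35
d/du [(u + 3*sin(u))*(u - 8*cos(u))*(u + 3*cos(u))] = -(u + 3*sin(u))*(u - 8*cos(u))*(3*sin(u) - 1) + (u + 3*sin(u))*(u + 3*cos(u))*(8*sin(u) + 1) + (u - 8*cos(u))*(u + 3*cos(u))*(3*cos(u) + 1)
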